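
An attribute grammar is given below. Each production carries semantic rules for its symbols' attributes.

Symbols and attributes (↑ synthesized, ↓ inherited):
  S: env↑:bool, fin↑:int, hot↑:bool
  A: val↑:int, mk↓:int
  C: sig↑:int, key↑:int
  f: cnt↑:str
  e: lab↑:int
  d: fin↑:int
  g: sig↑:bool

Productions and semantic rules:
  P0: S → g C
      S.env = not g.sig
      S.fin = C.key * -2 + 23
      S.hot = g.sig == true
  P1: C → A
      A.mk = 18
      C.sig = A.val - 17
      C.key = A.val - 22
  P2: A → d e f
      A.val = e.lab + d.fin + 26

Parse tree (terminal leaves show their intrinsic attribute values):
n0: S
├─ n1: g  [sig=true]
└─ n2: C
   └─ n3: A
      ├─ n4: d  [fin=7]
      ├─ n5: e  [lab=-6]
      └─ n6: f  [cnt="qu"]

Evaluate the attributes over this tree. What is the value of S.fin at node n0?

1. n1.sig = true  [terminal]
2. n3.mk = 18  [18]
3. n4.fin = 7  [terminal]
4. n5.lab = -6  [terminal]
5. n6.cnt = "qu"  [terminal]
6. n3.val = 27  [e.lab + d.fin + 26]
7. n2.sig = 10  [A.val - 17]
8. n2.key = 5  [A.val - 22]
9. n0.env = false  [not g.sig]
10. n0.fin = 13  [C.key * -2 + 23]
11. n0.hot = true  [g.sig == true]

13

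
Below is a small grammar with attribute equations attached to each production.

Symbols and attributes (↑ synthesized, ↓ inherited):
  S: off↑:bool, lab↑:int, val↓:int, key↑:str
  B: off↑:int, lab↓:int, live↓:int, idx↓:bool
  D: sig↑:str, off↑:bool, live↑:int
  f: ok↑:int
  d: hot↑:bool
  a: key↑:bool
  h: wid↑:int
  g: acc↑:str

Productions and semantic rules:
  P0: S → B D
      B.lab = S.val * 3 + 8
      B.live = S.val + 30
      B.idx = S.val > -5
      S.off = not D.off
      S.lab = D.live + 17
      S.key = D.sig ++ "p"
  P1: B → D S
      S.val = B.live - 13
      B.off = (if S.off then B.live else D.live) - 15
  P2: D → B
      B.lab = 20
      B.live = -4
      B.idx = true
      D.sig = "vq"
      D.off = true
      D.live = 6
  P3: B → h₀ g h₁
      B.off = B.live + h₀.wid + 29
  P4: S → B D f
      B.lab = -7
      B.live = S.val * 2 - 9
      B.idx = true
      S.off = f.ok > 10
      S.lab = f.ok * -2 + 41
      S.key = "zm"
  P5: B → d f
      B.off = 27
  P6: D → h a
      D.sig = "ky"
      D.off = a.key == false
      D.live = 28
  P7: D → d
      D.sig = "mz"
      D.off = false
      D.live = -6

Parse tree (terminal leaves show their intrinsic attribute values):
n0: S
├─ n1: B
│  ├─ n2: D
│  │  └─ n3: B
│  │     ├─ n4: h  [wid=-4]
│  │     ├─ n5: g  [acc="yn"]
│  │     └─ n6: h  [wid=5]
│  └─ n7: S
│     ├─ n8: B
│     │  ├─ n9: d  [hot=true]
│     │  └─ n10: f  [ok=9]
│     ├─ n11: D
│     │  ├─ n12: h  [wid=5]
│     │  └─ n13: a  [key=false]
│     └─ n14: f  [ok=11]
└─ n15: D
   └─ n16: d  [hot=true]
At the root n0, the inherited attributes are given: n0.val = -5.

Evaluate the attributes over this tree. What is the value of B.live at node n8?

1. n0.val = -5  [given at root]
2. n1.lab = -7  [S.val * 3 + 8]
3. n1.live = 25  [S.val + 30]
4. n1.idx = false  [S.val > -5]
5. n3.lab = 20  [20]
6. n3.live = -4  [-4]
7. n3.idx = true  [true]
8. n4.wid = -4  [terminal]
9. n5.acc = "yn"  [terminal]
10. n6.wid = 5  [terminal]
11. n3.off = 21  [B.live + h₀.wid + 29]
12. n2.sig = "vq"  ["vq"]
13. n2.off = true  [true]
14. n2.live = 6  [6]
15. n7.val = 12  [B.live - 13]
16. n8.lab = -7  [-7]
17. n8.live = 15  [S.val * 2 - 9]
18. n8.idx = true  [true]
19. n9.hot = true  [terminal]
20. n10.ok = 9  [terminal]
21. n8.off = 27  [27]
22. n12.wid = 5  [terminal]
23. n13.key = false  [terminal]
24. n11.sig = "ky"  ["ky"]
25. n11.off = true  [a.key == false]
26. n11.live = 28  [28]
27. n14.ok = 11  [terminal]
28. n7.off = true  [f.ok > 10]
29. n7.lab = 19  [f.ok * -2 + 41]
30. n7.key = "zm"  ["zm"]
31. n1.off = 10  [(if S.off then B.live else D.live) - 15]
32. n16.hot = true  [terminal]
33. n15.sig = "mz"  ["mz"]
34. n15.off = false  [false]
35. n15.live = -6  [-6]
36. n0.off = true  [not D.off]
37. n0.lab = 11  [D.live + 17]
38. n0.key = "mzp"  [D.sig ++ "p"]

15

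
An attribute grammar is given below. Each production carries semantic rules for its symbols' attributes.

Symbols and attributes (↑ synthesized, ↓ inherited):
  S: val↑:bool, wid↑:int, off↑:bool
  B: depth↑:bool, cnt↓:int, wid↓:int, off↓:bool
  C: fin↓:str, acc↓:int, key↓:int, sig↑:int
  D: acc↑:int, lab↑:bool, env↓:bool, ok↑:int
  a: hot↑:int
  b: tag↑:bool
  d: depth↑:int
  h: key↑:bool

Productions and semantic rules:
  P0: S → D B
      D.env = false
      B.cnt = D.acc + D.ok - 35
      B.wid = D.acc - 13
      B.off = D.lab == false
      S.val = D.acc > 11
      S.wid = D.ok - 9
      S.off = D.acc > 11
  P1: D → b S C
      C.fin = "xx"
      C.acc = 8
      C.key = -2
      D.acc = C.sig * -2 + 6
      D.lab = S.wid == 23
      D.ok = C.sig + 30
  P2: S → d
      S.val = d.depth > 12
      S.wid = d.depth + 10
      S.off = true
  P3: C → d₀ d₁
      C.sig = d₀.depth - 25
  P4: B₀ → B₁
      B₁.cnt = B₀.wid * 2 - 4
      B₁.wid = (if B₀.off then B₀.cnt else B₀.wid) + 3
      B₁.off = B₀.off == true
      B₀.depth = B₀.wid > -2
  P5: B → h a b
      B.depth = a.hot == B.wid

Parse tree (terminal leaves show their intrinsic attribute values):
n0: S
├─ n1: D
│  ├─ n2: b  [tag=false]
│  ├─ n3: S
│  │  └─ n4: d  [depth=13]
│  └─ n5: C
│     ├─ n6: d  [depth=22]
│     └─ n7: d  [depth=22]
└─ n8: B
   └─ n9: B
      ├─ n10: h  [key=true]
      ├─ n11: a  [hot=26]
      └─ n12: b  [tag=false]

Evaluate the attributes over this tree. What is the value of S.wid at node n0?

18

1. n1.env = false  [false]
2. n2.tag = false  [terminal]
3. n4.depth = 13  [terminal]
4. n3.val = true  [d.depth > 12]
5. n3.wid = 23  [d.depth + 10]
6. n3.off = true  [true]
7. n5.fin = "xx"  ["xx"]
8. n5.acc = 8  [8]
9. n5.key = -2  [-2]
10. n6.depth = 22  [terminal]
11. n7.depth = 22  [terminal]
12. n5.sig = -3  [d₀.depth - 25]
13. n1.acc = 12  [C.sig * -2 + 6]
14. n1.lab = true  [S.wid == 23]
15. n1.ok = 27  [C.sig + 30]
16. n8.cnt = 4  [D.acc + D.ok - 35]
17. n8.wid = -1  [D.acc - 13]
18. n8.off = false  [D.lab == false]
19. n9.cnt = -6  [B₀.wid * 2 - 4]
20. n9.wid = 2  [(if B₀.off then B₀.cnt else B₀.wid) + 3]
21. n9.off = false  [B₀.off == true]
22. n10.key = true  [terminal]
23. n11.hot = 26  [terminal]
24. n12.tag = false  [terminal]
25. n9.depth = false  [a.hot == B.wid]
26. n8.depth = true  [B₀.wid > -2]
27. n0.val = true  [D.acc > 11]
28. n0.wid = 18  [D.ok - 9]
29. n0.off = true  [D.acc > 11]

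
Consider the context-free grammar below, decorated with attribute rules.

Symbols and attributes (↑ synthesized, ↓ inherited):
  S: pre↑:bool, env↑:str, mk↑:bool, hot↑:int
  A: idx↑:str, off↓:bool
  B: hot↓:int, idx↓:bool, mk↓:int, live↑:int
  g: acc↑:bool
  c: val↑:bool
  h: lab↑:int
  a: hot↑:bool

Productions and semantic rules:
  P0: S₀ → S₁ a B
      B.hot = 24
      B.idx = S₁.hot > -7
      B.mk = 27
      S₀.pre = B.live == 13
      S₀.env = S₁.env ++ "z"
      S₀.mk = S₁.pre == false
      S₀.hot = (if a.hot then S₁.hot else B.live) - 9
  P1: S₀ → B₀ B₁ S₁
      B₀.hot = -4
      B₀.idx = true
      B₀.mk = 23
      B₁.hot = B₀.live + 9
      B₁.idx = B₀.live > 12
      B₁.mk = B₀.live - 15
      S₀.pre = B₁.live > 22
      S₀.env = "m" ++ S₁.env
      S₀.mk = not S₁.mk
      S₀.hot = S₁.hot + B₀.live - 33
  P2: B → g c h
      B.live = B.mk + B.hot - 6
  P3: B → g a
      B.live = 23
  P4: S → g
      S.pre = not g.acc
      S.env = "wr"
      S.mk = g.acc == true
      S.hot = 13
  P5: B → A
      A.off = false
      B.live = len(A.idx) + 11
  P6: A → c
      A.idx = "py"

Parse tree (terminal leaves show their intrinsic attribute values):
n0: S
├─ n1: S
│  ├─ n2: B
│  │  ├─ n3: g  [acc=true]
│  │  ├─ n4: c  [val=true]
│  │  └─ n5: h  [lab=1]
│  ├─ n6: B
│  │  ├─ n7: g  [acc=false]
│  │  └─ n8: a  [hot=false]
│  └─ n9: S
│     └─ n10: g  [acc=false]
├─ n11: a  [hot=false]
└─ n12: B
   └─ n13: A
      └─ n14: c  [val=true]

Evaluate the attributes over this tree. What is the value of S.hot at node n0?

4

1. n2.hot = -4  [-4]
2. n2.idx = true  [true]
3. n2.mk = 23  [23]
4. n3.acc = true  [terminal]
5. n4.val = true  [terminal]
6. n5.lab = 1  [terminal]
7. n2.live = 13  [B.mk + B.hot - 6]
8. n6.hot = 22  [B₀.live + 9]
9. n6.idx = true  [B₀.live > 12]
10. n6.mk = -2  [B₀.live - 15]
11. n7.acc = false  [terminal]
12. n8.hot = false  [terminal]
13. n6.live = 23  [23]
14. n10.acc = false  [terminal]
15. n9.pre = true  [not g.acc]
16. n9.env = "wr"  ["wr"]
17. n9.mk = false  [g.acc == true]
18. n9.hot = 13  [13]
19. n1.pre = true  [B₁.live > 22]
20. n1.env = "mwr"  ["m" ++ S₁.env]
21. n1.mk = true  [not S₁.mk]
22. n1.hot = -7  [S₁.hot + B₀.live - 33]
23. n11.hot = false  [terminal]
24. n12.hot = 24  [24]
25. n12.idx = false  [S₁.hot > -7]
26. n12.mk = 27  [27]
27. n13.off = false  [false]
28. n14.val = true  [terminal]
29. n13.idx = "py"  ["py"]
30. n12.live = 13  [len(A.idx) + 11]
31. n0.pre = true  [B.live == 13]
32. n0.env = "mwrz"  [S₁.env ++ "z"]
33. n0.mk = false  [S₁.pre == false]
34. n0.hot = 4  [(if a.hot then S₁.hot else B.live) - 9]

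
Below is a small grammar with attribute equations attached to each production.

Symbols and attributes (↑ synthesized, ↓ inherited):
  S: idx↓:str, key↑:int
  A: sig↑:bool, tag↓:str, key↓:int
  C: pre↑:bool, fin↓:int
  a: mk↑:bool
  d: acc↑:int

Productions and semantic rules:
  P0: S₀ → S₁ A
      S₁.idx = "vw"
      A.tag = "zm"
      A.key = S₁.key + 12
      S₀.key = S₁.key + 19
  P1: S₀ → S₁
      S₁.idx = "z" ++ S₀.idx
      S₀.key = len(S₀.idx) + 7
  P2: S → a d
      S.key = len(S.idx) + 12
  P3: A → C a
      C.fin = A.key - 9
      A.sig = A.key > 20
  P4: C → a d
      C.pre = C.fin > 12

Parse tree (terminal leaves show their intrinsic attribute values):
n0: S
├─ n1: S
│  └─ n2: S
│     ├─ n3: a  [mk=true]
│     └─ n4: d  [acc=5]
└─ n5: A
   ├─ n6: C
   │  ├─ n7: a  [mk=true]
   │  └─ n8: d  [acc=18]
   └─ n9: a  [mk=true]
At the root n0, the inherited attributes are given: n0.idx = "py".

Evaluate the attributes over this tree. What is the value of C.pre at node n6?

1. n0.idx = "py"  [given at root]
2. n1.idx = "vw"  ["vw"]
3. n2.idx = "zvw"  ["z" ++ S₀.idx]
4. n3.mk = true  [terminal]
5. n4.acc = 5  [terminal]
6. n2.key = 15  [len(S.idx) + 12]
7. n1.key = 9  [len(S₀.idx) + 7]
8. n5.tag = "zm"  ["zm"]
9. n5.key = 21  [S₁.key + 12]
10. n6.fin = 12  [A.key - 9]
11. n7.mk = true  [terminal]
12. n8.acc = 18  [terminal]
13. n6.pre = false  [C.fin > 12]
14. n9.mk = true  [terminal]
15. n5.sig = true  [A.key > 20]
16. n0.key = 28  [S₁.key + 19]

false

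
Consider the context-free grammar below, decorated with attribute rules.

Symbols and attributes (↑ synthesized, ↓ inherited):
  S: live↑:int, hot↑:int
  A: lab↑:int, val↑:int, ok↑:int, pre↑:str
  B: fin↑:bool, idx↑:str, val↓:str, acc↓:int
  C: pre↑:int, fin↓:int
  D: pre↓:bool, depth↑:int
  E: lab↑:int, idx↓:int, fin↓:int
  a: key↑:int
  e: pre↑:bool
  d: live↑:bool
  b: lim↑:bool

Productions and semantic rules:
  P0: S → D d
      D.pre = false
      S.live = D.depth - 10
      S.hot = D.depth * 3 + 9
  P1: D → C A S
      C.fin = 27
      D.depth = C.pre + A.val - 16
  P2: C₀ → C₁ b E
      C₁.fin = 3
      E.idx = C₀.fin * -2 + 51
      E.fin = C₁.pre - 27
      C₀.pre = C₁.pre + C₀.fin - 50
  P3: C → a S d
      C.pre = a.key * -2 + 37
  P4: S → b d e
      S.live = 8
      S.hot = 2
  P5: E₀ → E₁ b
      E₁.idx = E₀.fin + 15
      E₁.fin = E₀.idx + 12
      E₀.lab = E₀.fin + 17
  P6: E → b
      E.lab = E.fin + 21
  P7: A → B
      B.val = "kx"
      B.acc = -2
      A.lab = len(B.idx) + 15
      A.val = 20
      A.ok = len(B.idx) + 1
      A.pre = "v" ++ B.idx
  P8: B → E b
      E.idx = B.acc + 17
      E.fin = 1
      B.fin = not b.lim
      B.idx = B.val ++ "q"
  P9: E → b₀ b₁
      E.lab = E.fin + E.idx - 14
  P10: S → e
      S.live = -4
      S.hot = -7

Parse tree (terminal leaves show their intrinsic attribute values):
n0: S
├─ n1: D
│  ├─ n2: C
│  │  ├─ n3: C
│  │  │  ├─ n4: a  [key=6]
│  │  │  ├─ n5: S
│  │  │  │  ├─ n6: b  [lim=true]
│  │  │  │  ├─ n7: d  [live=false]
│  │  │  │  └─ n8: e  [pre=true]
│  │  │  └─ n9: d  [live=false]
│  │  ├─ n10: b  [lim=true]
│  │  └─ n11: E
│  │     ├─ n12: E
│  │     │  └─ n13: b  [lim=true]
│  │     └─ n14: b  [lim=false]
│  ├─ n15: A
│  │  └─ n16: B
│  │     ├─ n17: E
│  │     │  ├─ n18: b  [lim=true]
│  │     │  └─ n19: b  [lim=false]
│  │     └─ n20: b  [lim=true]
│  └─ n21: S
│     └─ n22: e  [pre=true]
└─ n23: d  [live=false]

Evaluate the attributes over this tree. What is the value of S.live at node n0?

1. n1.pre = false  [false]
2. n2.fin = 27  [27]
3. n3.fin = 3  [3]
4. n4.key = 6  [terminal]
5. n6.lim = true  [terminal]
6. n7.live = false  [terminal]
7. n8.pre = true  [terminal]
8. n5.live = 8  [8]
9. n5.hot = 2  [2]
10. n9.live = false  [terminal]
11. n3.pre = 25  [a.key * -2 + 37]
12. n10.lim = true  [terminal]
13. n11.idx = -3  [C₀.fin * -2 + 51]
14. n11.fin = -2  [C₁.pre - 27]
15. n12.idx = 13  [E₀.fin + 15]
16. n12.fin = 9  [E₀.idx + 12]
17. n13.lim = true  [terminal]
18. n12.lab = 30  [E.fin + 21]
19. n14.lim = false  [terminal]
20. n11.lab = 15  [E₀.fin + 17]
21. n2.pre = 2  [C₁.pre + C₀.fin - 50]
22. n16.val = "kx"  ["kx"]
23. n16.acc = -2  [-2]
24. n17.idx = 15  [B.acc + 17]
25. n17.fin = 1  [1]
26. n18.lim = true  [terminal]
27. n19.lim = false  [terminal]
28. n17.lab = 2  [E.fin + E.idx - 14]
29. n20.lim = true  [terminal]
30. n16.fin = false  [not b.lim]
31. n16.idx = "kxq"  [B.val ++ "q"]
32. n15.lab = 18  [len(B.idx) + 15]
33. n15.val = 20  [20]
34. n15.ok = 4  [len(B.idx) + 1]
35. n15.pre = "vkxq"  ["v" ++ B.idx]
36. n22.pre = true  [terminal]
37. n21.live = -4  [-4]
38. n21.hot = -7  [-7]
39. n1.depth = 6  [C.pre + A.val - 16]
40. n23.live = false  [terminal]
41. n0.live = -4  [D.depth - 10]
42. n0.hot = 27  [D.depth * 3 + 9]

-4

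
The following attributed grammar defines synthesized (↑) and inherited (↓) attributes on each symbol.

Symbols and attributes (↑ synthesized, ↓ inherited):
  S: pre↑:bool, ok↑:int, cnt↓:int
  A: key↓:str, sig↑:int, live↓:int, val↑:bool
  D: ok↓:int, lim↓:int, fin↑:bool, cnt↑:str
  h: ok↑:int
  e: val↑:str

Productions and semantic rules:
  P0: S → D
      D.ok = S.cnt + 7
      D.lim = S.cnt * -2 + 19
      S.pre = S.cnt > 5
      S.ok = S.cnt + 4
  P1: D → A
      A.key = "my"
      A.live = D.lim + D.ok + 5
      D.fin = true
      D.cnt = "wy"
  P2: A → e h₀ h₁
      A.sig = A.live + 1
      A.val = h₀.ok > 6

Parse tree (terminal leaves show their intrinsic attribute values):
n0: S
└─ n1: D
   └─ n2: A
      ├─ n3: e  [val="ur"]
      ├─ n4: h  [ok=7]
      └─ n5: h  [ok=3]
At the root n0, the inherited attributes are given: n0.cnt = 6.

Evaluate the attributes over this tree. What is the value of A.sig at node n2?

1. n0.cnt = 6  [given at root]
2. n1.ok = 13  [S.cnt + 7]
3. n1.lim = 7  [S.cnt * -2 + 19]
4. n2.key = "my"  ["my"]
5. n2.live = 25  [D.lim + D.ok + 5]
6. n3.val = "ur"  [terminal]
7. n4.ok = 7  [terminal]
8. n5.ok = 3  [terminal]
9. n2.sig = 26  [A.live + 1]
10. n2.val = true  [h₀.ok > 6]
11. n1.fin = true  [true]
12. n1.cnt = "wy"  ["wy"]
13. n0.pre = true  [S.cnt > 5]
14. n0.ok = 10  [S.cnt + 4]

26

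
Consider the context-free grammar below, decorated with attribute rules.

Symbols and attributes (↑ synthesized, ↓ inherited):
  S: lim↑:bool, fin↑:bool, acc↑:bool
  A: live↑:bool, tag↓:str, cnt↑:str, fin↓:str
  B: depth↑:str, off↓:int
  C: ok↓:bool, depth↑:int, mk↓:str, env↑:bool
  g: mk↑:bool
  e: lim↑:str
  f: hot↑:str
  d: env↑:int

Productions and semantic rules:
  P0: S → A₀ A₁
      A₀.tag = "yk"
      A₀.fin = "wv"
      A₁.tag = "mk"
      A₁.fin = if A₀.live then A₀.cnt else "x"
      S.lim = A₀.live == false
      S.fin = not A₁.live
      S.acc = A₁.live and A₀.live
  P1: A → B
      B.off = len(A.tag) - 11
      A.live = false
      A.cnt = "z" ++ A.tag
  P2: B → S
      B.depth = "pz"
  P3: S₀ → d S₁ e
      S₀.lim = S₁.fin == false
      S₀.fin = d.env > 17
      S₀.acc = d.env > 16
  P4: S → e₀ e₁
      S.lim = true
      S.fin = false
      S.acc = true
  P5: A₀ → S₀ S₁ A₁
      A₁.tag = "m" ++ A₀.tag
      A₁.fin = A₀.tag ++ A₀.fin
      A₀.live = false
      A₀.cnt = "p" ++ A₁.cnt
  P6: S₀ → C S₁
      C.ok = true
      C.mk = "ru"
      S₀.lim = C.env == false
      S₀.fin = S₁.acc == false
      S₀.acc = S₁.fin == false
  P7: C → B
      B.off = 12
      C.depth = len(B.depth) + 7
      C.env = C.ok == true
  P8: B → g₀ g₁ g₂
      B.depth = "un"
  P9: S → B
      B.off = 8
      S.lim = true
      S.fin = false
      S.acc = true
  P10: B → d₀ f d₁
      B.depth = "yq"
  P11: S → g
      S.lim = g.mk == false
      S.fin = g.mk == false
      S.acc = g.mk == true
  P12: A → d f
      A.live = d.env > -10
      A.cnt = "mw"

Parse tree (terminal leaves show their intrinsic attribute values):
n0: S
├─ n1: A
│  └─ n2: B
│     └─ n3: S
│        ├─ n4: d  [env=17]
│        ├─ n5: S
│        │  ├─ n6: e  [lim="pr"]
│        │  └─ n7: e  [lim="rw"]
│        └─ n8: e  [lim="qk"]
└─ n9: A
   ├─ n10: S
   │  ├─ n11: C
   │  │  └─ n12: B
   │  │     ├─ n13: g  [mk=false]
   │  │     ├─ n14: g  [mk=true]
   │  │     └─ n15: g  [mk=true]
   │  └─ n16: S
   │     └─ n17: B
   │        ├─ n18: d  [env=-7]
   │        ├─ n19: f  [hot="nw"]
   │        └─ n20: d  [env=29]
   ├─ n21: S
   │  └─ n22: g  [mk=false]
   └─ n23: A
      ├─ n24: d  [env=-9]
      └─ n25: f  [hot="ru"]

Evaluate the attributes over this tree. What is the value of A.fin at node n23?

"mkx"

1. n1.tag = "yk"  ["yk"]
2. n1.fin = "wv"  ["wv"]
3. n2.off = -9  [len(A.tag) - 11]
4. n4.env = 17  [terminal]
5. n6.lim = "pr"  [terminal]
6. n7.lim = "rw"  [terminal]
7. n5.lim = true  [true]
8. n5.fin = false  [false]
9. n5.acc = true  [true]
10. n8.lim = "qk"  [terminal]
11. n3.lim = true  [S₁.fin == false]
12. n3.fin = false  [d.env > 17]
13. n3.acc = true  [d.env > 16]
14. n2.depth = "pz"  ["pz"]
15. n1.live = false  [false]
16. n1.cnt = "zyk"  ["z" ++ A.tag]
17. n9.tag = "mk"  ["mk"]
18. n9.fin = "x"  [if A₀.live then A₀.cnt else "x"]
19. n11.ok = true  [true]
20. n11.mk = "ru"  ["ru"]
21. n12.off = 12  [12]
22. n13.mk = false  [terminal]
23. n14.mk = true  [terminal]
24. n15.mk = true  [terminal]
25. n12.depth = "un"  ["un"]
26. n11.depth = 9  [len(B.depth) + 7]
27. n11.env = true  [C.ok == true]
28. n17.off = 8  [8]
29. n18.env = -7  [terminal]
30. n19.hot = "nw"  [terminal]
31. n20.env = 29  [terminal]
32. n17.depth = "yq"  ["yq"]
33. n16.lim = true  [true]
34. n16.fin = false  [false]
35. n16.acc = true  [true]
36. n10.lim = false  [C.env == false]
37. n10.fin = false  [S₁.acc == false]
38. n10.acc = true  [S₁.fin == false]
39. n22.mk = false  [terminal]
40. n21.lim = true  [g.mk == false]
41. n21.fin = true  [g.mk == false]
42. n21.acc = false  [g.mk == true]
43. n23.tag = "mmk"  ["m" ++ A₀.tag]
44. n23.fin = "mkx"  [A₀.tag ++ A₀.fin]
45. n24.env = -9  [terminal]
46. n25.hot = "ru"  [terminal]
47. n23.live = true  [d.env > -10]
48. n23.cnt = "mw"  ["mw"]
49. n9.live = false  [false]
50. n9.cnt = "pmw"  ["p" ++ A₁.cnt]
51. n0.lim = true  [A₀.live == false]
52. n0.fin = true  [not A₁.live]
53. n0.acc = false  [A₁.live and A₀.live]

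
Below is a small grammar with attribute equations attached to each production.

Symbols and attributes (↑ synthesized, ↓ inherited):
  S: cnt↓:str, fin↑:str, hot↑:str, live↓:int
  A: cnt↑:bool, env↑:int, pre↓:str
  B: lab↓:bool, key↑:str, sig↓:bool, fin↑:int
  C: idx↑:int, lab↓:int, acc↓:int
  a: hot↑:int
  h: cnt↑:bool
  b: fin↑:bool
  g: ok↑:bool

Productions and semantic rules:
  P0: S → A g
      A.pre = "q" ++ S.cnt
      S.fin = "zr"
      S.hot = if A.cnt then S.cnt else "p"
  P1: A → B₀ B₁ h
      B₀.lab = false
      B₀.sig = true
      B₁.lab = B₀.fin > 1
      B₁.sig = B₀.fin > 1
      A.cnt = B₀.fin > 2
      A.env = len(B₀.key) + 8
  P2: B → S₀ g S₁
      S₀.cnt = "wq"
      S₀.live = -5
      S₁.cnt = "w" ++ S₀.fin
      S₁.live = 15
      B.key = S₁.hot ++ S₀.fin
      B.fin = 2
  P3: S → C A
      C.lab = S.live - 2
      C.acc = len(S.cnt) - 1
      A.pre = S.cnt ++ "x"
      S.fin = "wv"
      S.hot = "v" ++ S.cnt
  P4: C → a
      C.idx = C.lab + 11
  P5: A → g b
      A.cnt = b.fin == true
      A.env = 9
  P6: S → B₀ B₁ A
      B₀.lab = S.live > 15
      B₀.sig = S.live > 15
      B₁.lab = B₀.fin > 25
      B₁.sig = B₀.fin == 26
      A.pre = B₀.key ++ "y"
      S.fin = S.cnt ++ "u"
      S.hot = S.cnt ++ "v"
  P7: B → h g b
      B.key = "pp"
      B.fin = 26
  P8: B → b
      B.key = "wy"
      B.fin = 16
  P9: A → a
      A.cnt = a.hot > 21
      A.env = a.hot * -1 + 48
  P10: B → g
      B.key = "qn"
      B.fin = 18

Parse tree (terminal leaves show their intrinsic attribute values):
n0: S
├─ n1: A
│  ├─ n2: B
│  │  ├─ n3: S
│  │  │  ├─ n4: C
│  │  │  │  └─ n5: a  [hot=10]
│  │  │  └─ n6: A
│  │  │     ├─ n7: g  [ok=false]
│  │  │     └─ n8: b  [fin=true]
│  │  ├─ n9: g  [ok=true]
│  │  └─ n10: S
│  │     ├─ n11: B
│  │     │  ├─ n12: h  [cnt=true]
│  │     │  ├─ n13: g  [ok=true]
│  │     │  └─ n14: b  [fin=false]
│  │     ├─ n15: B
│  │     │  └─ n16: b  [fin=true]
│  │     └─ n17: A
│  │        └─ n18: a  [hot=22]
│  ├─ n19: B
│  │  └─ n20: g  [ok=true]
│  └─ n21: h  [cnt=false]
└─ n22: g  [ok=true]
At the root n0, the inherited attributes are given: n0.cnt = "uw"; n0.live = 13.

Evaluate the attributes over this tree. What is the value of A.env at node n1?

1. n0.cnt = "uw"  [given at root]
2. n0.live = 13  [given at root]
3. n1.pre = "quw"  ["q" ++ S.cnt]
4. n2.lab = false  [false]
5. n2.sig = true  [true]
6. n3.cnt = "wq"  ["wq"]
7. n3.live = -5  [-5]
8. n4.lab = -7  [S.live - 2]
9. n4.acc = 1  [len(S.cnt) - 1]
10. n5.hot = 10  [terminal]
11. n4.idx = 4  [C.lab + 11]
12. n6.pre = "wqx"  [S.cnt ++ "x"]
13. n7.ok = false  [terminal]
14. n8.fin = true  [terminal]
15. n6.cnt = true  [b.fin == true]
16. n6.env = 9  [9]
17. n3.fin = "wv"  ["wv"]
18. n3.hot = "vwq"  ["v" ++ S.cnt]
19. n9.ok = true  [terminal]
20. n10.cnt = "wwv"  ["w" ++ S₀.fin]
21. n10.live = 15  [15]
22. n11.lab = false  [S.live > 15]
23. n11.sig = false  [S.live > 15]
24. n12.cnt = true  [terminal]
25. n13.ok = true  [terminal]
26. n14.fin = false  [terminal]
27. n11.key = "pp"  ["pp"]
28. n11.fin = 26  [26]
29. n15.lab = true  [B₀.fin > 25]
30. n15.sig = true  [B₀.fin == 26]
31. n16.fin = true  [terminal]
32. n15.key = "wy"  ["wy"]
33. n15.fin = 16  [16]
34. n17.pre = "ppy"  [B₀.key ++ "y"]
35. n18.hot = 22  [terminal]
36. n17.cnt = true  [a.hot > 21]
37. n17.env = 26  [a.hot * -1 + 48]
38. n10.fin = "wwvu"  [S.cnt ++ "u"]
39. n10.hot = "wwvv"  [S.cnt ++ "v"]
40. n2.key = "wwvvwv"  [S₁.hot ++ S₀.fin]
41. n2.fin = 2  [2]
42. n19.lab = true  [B₀.fin > 1]
43. n19.sig = true  [B₀.fin > 1]
44. n20.ok = true  [terminal]
45. n19.key = "qn"  ["qn"]
46. n19.fin = 18  [18]
47. n21.cnt = false  [terminal]
48. n1.cnt = false  [B₀.fin > 2]
49. n1.env = 14  [len(B₀.key) + 8]
50. n22.ok = true  [terminal]
51. n0.fin = "zr"  ["zr"]
52. n0.hot = "p"  [if A.cnt then S.cnt else "p"]

14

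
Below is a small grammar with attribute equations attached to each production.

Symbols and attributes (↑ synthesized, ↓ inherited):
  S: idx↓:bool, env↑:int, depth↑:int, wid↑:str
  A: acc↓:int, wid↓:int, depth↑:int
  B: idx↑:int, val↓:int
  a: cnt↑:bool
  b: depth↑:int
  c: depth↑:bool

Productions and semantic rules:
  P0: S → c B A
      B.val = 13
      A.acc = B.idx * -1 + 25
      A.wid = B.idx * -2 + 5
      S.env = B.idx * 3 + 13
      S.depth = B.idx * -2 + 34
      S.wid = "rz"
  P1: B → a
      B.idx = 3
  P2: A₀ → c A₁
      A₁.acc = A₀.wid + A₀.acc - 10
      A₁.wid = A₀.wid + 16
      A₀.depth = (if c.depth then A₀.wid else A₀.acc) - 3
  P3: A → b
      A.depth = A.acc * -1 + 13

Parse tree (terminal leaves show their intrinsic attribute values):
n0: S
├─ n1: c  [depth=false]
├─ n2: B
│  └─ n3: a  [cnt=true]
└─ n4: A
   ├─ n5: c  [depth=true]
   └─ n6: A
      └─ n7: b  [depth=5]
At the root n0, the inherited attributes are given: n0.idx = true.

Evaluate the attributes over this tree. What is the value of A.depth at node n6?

2

1. n0.idx = true  [given at root]
2. n1.depth = false  [terminal]
3. n2.val = 13  [13]
4. n3.cnt = true  [terminal]
5. n2.idx = 3  [3]
6. n4.acc = 22  [B.idx * -1 + 25]
7. n4.wid = -1  [B.idx * -2 + 5]
8. n5.depth = true  [terminal]
9. n6.acc = 11  [A₀.wid + A₀.acc - 10]
10. n6.wid = 15  [A₀.wid + 16]
11. n7.depth = 5  [terminal]
12. n6.depth = 2  [A.acc * -1 + 13]
13. n4.depth = -4  [(if c.depth then A₀.wid else A₀.acc) - 3]
14. n0.env = 22  [B.idx * 3 + 13]
15. n0.depth = 28  [B.idx * -2 + 34]
16. n0.wid = "rz"  ["rz"]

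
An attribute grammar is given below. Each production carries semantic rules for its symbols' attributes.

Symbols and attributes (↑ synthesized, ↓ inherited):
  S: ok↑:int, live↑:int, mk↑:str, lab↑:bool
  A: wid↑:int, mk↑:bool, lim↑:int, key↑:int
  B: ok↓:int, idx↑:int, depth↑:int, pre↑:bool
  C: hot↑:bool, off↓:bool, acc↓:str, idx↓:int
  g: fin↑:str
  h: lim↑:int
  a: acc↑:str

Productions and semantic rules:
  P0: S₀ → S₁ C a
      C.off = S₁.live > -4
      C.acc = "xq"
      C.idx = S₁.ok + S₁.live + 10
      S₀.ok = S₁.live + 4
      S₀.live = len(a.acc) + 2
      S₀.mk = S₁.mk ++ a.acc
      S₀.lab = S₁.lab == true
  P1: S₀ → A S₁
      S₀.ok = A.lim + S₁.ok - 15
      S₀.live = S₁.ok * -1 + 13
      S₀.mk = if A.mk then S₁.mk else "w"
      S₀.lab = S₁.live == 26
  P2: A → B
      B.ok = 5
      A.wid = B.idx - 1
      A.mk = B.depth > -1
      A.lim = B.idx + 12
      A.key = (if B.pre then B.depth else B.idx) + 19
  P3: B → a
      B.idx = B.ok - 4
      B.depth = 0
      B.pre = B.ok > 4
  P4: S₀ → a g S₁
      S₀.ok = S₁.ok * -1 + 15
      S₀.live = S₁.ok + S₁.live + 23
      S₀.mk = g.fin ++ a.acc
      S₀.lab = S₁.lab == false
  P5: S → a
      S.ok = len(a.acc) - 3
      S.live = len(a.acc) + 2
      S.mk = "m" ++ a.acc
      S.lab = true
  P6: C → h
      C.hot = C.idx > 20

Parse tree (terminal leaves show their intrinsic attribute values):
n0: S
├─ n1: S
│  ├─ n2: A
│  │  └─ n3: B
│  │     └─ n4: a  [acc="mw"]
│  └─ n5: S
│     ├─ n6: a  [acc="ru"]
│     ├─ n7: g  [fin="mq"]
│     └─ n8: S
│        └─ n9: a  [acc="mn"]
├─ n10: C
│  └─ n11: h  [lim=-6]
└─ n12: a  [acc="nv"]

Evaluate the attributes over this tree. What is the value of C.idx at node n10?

1. n3.ok = 5  [5]
2. n4.acc = "mw"  [terminal]
3. n3.idx = 1  [B.ok - 4]
4. n3.depth = 0  [0]
5. n3.pre = true  [B.ok > 4]
6. n2.wid = 0  [B.idx - 1]
7. n2.mk = true  [B.depth > -1]
8. n2.lim = 13  [B.idx + 12]
9. n2.key = 19  [(if B.pre then B.depth else B.idx) + 19]
10. n6.acc = "ru"  [terminal]
11. n7.fin = "mq"  [terminal]
12. n9.acc = "mn"  [terminal]
13. n8.ok = -1  [len(a.acc) - 3]
14. n8.live = 4  [len(a.acc) + 2]
15. n8.mk = "mmn"  ["m" ++ a.acc]
16. n8.lab = true  [true]
17. n5.ok = 16  [S₁.ok * -1 + 15]
18. n5.live = 26  [S₁.ok + S₁.live + 23]
19. n5.mk = "mqru"  [g.fin ++ a.acc]
20. n5.lab = false  [S₁.lab == false]
21. n1.ok = 14  [A.lim + S₁.ok - 15]
22. n1.live = -3  [S₁.ok * -1 + 13]
23. n1.mk = "mqru"  [if A.mk then S₁.mk else "w"]
24. n1.lab = true  [S₁.live == 26]
25. n10.off = true  [S₁.live > -4]
26. n10.acc = "xq"  ["xq"]
27. n10.idx = 21  [S₁.ok + S₁.live + 10]
28. n11.lim = -6  [terminal]
29. n10.hot = true  [C.idx > 20]
30. n12.acc = "nv"  [terminal]
31. n0.ok = 1  [S₁.live + 4]
32. n0.live = 4  [len(a.acc) + 2]
33. n0.mk = "mqrunv"  [S₁.mk ++ a.acc]
34. n0.lab = true  [S₁.lab == true]

21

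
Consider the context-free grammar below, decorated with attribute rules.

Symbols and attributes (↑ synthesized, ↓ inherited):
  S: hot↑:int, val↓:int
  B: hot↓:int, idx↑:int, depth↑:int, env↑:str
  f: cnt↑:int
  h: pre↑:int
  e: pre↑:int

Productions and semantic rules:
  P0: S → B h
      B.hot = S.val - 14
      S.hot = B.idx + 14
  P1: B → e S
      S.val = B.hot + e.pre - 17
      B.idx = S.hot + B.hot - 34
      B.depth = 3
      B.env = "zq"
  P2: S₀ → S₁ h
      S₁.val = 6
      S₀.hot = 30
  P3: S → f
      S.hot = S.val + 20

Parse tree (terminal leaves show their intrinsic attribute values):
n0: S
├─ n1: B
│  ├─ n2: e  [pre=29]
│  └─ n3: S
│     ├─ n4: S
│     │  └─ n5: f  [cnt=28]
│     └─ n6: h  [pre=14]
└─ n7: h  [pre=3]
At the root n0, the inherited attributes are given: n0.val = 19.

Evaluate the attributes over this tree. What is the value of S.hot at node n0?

15

1. n0.val = 19  [given at root]
2. n1.hot = 5  [S.val - 14]
3. n2.pre = 29  [terminal]
4. n3.val = 17  [B.hot + e.pre - 17]
5. n4.val = 6  [6]
6. n5.cnt = 28  [terminal]
7. n4.hot = 26  [S.val + 20]
8. n6.pre = 14  [terminal]
9. n3.hot = 30  [30]
10. n1.idx = 1  [S.hot + B.hot - 34]
11. n1.depth = 3  [3]
12. n1.env = "zq"  ["zq"]
13. n7.pre = 3  [terminal]
14. n0.hot = 15  [B.idx + 14]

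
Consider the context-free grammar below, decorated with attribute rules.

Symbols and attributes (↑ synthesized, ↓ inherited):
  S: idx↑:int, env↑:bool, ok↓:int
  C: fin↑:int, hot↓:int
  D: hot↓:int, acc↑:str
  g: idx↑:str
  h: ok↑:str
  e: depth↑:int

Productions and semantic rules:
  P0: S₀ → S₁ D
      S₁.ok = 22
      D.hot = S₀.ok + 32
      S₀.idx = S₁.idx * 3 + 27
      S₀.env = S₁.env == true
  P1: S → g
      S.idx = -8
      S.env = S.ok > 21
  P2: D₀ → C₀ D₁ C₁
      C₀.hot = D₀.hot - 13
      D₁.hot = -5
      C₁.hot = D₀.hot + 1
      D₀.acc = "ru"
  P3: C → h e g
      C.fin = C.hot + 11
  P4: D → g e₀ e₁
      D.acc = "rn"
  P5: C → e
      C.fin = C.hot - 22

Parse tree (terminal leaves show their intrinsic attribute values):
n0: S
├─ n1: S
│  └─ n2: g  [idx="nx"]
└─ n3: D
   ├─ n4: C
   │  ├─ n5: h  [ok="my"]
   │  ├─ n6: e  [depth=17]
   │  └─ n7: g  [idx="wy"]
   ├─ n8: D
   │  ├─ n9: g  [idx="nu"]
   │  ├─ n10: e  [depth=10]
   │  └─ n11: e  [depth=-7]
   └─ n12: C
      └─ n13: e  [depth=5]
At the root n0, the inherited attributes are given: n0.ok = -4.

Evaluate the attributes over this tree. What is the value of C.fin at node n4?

1. n0.ok = -4  [given at root]
2. n1.ok = 22  [22]
3. n2.idx = "nx"  [terminal]
4. n1.idx = -8  [-8]
5. n1.env = true  [S.ok > 21]
6. n3.hot = 28  [S₀.ok + 32]
7. n4.hot = 15  [D₀.hot - 13]
8. n5.ok = "my"  [terminal]
9. n6.depth = 17  [terminal]
10. n7.idx = "wy"  [terminal]
11. n4.fin = 26  [C.hot + 11]
12. n8.hot = -5  [-5]
13. n9.idx = "nu"  [terminal]
14. n10.depth = 10  [terminal]
15. n11.depth = -7  [terminal]
16. n8.acc = "rn"  ["rn"]
17. n12.hot = 29  [D₀.hot + 1]
18. n13.depth = 5  [terminal]
19. n12.fin = 7  [C.hot - 22]
20. n3.acc = "ru"  ["ru"]
21. n0.idx = 3  [S₁.idx * 3 + 27]
22. n0.env = true  [S₁.env == true]

26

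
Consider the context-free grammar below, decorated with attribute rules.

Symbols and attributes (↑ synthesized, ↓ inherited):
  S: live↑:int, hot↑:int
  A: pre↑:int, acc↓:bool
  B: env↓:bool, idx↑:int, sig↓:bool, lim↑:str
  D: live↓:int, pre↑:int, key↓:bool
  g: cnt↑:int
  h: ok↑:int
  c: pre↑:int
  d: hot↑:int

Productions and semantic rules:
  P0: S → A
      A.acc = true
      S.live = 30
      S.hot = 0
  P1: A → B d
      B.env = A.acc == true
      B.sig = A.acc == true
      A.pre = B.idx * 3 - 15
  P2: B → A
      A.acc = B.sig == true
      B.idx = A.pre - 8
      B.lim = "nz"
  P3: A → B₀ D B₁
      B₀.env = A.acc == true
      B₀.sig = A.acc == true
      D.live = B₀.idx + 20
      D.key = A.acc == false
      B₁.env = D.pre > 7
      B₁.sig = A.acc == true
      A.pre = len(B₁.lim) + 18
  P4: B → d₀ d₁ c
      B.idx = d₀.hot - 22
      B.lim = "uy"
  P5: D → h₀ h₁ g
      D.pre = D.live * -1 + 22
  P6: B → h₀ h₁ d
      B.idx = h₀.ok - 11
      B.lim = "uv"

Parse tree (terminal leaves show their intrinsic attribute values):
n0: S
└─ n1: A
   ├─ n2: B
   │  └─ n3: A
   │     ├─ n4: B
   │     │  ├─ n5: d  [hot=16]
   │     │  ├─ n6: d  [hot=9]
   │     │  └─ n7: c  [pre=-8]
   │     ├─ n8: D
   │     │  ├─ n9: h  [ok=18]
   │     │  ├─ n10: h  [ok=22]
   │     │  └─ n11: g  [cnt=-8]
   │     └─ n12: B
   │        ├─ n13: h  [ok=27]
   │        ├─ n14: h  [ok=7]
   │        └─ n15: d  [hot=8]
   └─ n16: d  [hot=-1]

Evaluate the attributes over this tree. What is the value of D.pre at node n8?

1. n1.acc = true  [true]
2. n2.env = true  [A.acc == true]
3. n2.sig = true  [A.acc == true]
4. n3.acc = true  [B.sig == true]
5. n4.env = true  [A.acc == true]
6. n4.sig = true  [A.acc == true]
7. n5.hot = 16  [terminal]
8. n6.hot = 9  [terminal]
9. n7.pre = -8  [terminal]
10. n4.idx = -6  [d₀.hot - 22]
11. n4.lim = "uy"  ["uy"]
12. n8.live = 14  [B₀.idx + 20]
13. n8.key = false  [A.acc == false]
14. n9.ok = 18  [terminal]
15. n10.ok = 22  [terminal]
16. n11.cnt = -8  [terminal]
17. n8.pre = 8  [D.live * -1 + 22]
18. n12.env = true  [D.pre > 7]
19. n12.sig = true  [A.acc == true]
20. n13.ok = 27  [terminal]
21. n14.ok = 7  [terminal]
22. n15.hot = 8  [terminal]
23. n12.idx = 16  [h₀.ok - 11]
24. n12.lim = "uv"  ["uv"]
25. n3.pre = 20  [len(B₁.lim) + 18]
26. n2.idx = 12  [A.pre - 8]
27. n2.lim = "nz"  ["nz"]
28. n16.hot = -1  [terminal]
29. n1.pre = 21  [B.idx * 3 - 15]
30. n0.live = 30  [30]
31. n0.hot = 0  [0]

8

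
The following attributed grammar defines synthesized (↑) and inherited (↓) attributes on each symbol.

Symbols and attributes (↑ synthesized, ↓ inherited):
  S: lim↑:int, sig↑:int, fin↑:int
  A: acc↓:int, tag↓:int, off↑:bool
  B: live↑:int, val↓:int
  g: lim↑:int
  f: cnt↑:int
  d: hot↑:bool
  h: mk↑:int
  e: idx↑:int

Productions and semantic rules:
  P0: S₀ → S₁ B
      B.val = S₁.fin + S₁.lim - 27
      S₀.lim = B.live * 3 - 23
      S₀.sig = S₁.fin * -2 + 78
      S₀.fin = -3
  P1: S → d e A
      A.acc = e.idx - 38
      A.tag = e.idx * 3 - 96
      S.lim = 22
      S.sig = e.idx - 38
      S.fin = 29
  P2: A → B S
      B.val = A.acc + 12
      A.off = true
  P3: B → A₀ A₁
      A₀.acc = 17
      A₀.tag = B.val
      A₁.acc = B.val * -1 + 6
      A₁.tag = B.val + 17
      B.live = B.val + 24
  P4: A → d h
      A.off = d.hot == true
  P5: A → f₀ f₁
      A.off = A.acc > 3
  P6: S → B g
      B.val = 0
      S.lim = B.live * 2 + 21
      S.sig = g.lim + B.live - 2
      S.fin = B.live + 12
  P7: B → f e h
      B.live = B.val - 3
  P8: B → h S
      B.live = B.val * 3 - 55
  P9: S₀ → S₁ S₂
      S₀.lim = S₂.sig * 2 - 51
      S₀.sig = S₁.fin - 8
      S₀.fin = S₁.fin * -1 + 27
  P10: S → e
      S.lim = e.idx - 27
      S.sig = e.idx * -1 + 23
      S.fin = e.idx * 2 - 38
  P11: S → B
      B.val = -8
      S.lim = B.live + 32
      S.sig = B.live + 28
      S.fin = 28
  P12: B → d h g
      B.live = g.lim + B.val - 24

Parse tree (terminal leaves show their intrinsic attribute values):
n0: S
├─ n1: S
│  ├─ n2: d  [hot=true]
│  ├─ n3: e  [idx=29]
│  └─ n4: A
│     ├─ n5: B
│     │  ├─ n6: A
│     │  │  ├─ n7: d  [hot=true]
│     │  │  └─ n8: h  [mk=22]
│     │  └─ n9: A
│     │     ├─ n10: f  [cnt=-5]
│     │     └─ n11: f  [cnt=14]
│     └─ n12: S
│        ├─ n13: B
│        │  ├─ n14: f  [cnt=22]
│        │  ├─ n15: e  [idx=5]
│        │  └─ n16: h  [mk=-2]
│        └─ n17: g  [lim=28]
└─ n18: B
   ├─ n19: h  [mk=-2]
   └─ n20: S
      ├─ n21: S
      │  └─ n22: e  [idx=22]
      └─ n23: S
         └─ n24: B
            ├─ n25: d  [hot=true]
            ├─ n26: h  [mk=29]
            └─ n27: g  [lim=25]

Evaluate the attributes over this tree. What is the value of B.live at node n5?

1. n2.hot = true  [terminal]
2. n3.idx = 29  [terminal]
3. n4.acc = -9  [e.idx - 38]
4. n4.tag = -9  [e.idx * 3 - 96]
5. n5.val = 3  [A.acc + 12]
6. n6.acc = 17  [17]
7. n6.tag = 3  [B.val]
8. n7.hot = true  [terminal]
9. n8.mk = 22  [terminal]
10. n6.off = true  [d.hot == true]
11. n9.acc = 3  [B.val * -1 + 6]
12. n9.tag = 20  [B.val + 17]
13. n10.cnt = -5  [terminal]
14. n11.cnt = 14  [terminal]
15. n9.off = false  [A.acc > 3]
16. n5.live = 27  [B.val + 24]
17. n13.val = 0  [0]
18. n14.cnt = 22  [terminal]
19. n15.idx = 5  [terminal]
20. n16.mk = -2  [terminal]
21. n13.live = -3  [B.val - 3]
22. n17.lim = 28  [terminal]
23. n12.lim = 15  [B.live * 2 + 21]
24. n12.sig = 23  [g.lim + B.live - 2]
25. n12.fin = 9  [B.live + 12]
26. n4.off = true  [true]
27. n1.lim = 22  [22]
28. n1.sig = -9  [e.idx - 38]
29. n1.fin = 29  [29]
30. n18.val = 24  [S₁.fin + S₁.lim - 27]
31. n19.mk = -2  [terminal]
32. n22.idx = 22  [terminal]
33. n21.lim = -5  [e.idx - 27]
34. n21.sig = 1  [e.idx * -1 + 23]
35. n21.fin = 6  [e.idx * 2 - 38]
36. n24.val = -8  [-8]
37. n25.hot = true  [terminal]
38. n26.mk = 29  [terminal]
39. n27.lim = 25  [terminal]
40. n24.live = -7  [g.lim + B.val - 24]
41. n23.lim = 25  [B.live + 32]
42. n23.sig = 21  [B.live + 28]
43. n23.fin = 28  [28]
44. n20.lim = -9  [S₂.sig * 2 - 51]
45. n20.sig = -2  [S₁.fin - 8]
46. n20.fin = 21  [S₁.fin * -1 + 27]
47. n18.live = 17  [B.val * 3 - 55]
48. n0.lim = 28  [B.live * 3 - 23]
49. n0.sig = 20  [S₁.fin * -2 + 78]
50. n0.fin = -3  [-3]

27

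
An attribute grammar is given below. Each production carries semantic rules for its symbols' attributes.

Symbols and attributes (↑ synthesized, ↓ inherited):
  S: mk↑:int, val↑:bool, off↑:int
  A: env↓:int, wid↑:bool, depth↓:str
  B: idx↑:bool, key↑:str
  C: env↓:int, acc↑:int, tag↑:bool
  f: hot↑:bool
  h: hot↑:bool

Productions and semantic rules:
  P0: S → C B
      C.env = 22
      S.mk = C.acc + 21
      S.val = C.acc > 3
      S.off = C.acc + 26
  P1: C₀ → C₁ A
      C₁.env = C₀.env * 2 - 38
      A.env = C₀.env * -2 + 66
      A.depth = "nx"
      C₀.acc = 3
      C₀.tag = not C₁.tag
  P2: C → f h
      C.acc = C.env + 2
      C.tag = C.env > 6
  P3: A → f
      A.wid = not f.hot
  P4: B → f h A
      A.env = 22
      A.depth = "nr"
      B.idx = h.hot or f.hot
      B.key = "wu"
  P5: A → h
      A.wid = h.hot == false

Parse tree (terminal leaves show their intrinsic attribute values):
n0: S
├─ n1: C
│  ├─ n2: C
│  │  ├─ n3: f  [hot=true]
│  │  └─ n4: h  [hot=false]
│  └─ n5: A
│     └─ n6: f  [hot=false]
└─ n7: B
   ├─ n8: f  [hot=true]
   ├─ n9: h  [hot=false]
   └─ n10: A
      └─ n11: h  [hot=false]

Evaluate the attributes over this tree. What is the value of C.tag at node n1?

1. n1.env = 22  [22]
2. n2.env = 6  [C₀.env * 2 - 38]
3. n3.hot = true  [terminal]
4. n4.hot = false  [terminal]
5. n2.acc = 8  [C.env + 2]
6. n2.tag = false  [C.env > 6]
7. n5.env = 22  [C₀.env * -2 + 66]
8. n5.depth = "nx"  ["nx"]
9. n6.hot = false  [terminal]
10. n5.wid = true  [not f.hot]
11. n1.acc = 3  [3]
12. n1.tag = true  [not C₁.tag]
13. n8.hot = true  [terminal]
14. n9.hot = false  [terminal]
15. n10.env = 22  [22]
16. n10.depth = "nr"  ["nr"]
17. n11.hot = false  [terminal]
18. n10.wid = true  [h.hot == false]
19. n7.idx = true  [h.hot or f.hot]
20. n7.key = "wu"  ["wu"]
21. n0.mk = 24  [C.acc + 21]
22. n0.val = false  [C.acc > 3]
23. n0.off = 29  [C.acc + 26]

true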